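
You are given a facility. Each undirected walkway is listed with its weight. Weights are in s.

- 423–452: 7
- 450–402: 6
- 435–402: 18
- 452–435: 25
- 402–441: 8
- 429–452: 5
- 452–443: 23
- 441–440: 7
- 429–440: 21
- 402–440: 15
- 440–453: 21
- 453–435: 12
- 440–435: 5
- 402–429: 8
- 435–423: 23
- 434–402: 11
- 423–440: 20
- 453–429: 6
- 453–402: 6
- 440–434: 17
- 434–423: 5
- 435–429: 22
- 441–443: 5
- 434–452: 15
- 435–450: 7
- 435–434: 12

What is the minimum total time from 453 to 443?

19 s

Enumerating some paths:
453 → 429 → 402 → 441 → 443: 6+8+8+5 = 27
453 → 402 → 441 → 443: 6+8+5 = 19
The minimum is 19 s via 453 → 402 → 441 → 443.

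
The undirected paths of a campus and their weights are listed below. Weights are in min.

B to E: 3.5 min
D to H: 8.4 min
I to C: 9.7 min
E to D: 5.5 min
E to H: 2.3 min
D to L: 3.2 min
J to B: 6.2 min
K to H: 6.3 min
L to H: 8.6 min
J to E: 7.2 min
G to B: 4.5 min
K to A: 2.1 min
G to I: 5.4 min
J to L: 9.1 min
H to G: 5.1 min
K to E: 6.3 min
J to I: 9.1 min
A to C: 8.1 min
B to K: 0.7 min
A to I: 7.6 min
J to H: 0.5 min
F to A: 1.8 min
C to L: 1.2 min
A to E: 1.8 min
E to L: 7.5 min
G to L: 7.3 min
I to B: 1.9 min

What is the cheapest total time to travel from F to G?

Settle nodes by increasing distance from F:
F: 0
A: 1.8  (via F)
E: 3.6  (via A)
K: 3.9  (via A)
B: 4.6  (via K)
H: 5.9  (via E)
J: 6.4  (via H)
I: 6.5  (via B)
D: 9.1  (via E)
G: 9.1  (via B)
Shortest route: F–A–K–B–G = 9.1 min.

9.1 min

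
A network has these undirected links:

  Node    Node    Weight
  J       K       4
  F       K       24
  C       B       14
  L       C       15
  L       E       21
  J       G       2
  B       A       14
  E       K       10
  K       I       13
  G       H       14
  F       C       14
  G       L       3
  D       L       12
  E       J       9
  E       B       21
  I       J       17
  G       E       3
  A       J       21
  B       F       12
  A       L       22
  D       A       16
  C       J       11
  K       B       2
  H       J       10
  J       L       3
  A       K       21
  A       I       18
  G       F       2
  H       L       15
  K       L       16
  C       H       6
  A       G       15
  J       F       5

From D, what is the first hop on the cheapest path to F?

Compare a few routes:
D–L–G–F: 12+3+2 = 17
D–L–J–G–F: 12+3+2+2 = 19
The minimum is 17 via D–L–G–F.
So from D the first move is to L.

L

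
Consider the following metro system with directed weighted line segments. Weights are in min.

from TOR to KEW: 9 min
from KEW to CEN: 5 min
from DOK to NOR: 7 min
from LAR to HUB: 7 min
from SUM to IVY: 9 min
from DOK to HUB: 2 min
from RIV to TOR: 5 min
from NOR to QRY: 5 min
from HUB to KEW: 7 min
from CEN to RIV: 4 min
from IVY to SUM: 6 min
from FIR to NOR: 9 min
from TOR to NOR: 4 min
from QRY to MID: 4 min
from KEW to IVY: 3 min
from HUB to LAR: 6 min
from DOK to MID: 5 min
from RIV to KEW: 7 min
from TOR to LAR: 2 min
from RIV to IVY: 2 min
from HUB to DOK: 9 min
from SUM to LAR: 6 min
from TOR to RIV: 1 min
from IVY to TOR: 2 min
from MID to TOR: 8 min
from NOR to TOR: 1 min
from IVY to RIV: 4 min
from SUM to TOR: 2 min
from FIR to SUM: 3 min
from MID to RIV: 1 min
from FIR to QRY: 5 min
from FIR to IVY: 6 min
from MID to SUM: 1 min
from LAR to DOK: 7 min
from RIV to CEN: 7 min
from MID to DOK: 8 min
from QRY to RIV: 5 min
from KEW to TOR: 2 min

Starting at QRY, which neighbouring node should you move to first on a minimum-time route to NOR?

MID

Compare a few routes:
QRY–MID–RIV–TOR–NOR: 4+1+5+4 = 14
QRY–MID–RIV–IVY–TOR–NOR: 4+1+2+2+4 = 13
QRY–RIV–IVY–TOR–NOR: 5+2+2+4 = 13
QRY–MID–SUM–TOR–NOR: 4+1+2+4 = 11
Cheapest is QRY–MID–SUM–TOR–NOR at 11 min.
So from QRY the first move is to MID.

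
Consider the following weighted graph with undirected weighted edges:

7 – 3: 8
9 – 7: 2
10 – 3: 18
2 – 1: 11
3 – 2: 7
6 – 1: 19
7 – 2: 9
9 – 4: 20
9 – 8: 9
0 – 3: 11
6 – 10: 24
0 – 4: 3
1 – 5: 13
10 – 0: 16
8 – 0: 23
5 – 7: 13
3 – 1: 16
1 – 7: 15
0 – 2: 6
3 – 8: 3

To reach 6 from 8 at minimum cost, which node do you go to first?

Enumerating some paths:
8 → 9 → 7 → 1 → 6: 9+2+15+19 = 45
8 → 3 → 2 → 1 → 6: 3+7+11+19 = 40
8 → 3 → 1 → 6: 3+16+19 = 38
Cheapest is 8 → 3 → 1 → 6 at 38.
So from 8 the first move is to 3.

3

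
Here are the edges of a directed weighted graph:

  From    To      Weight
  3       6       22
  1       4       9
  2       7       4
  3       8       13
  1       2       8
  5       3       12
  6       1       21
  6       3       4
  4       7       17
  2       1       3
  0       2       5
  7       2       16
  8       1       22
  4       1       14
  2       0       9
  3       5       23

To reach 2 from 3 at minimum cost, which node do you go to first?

8

Enumerating some paths:
3 - 6 - 1 - 4 - 7 - 2: 22+21+9+17+16 = 85
3 - 6 - 1 - 2: 22+21+8 = 51
3 - 8 - 1 - 2: 13+22+8 = 43
3 - 8 - 1 - 4 - 7 - 2: 13+22+9+17+16 = 77
Cheapest is 3 - 8 - 1 - 2 at 43.
So from 3 the first move is to 8.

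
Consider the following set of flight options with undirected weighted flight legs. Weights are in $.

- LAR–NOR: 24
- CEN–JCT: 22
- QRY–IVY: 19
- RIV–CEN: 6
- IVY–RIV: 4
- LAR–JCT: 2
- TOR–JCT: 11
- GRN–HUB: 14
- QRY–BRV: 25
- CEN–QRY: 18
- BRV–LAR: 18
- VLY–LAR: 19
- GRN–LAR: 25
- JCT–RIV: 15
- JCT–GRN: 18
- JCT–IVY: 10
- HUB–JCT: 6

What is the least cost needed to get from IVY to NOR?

Candidate routes:
IVY - JCT - LAR - NOR: 10+2+24 = 36
IVY - RIV - JCT - LAR - NOR: 4+15+2+24 = 45
IVY - RIV - CEN - JCT - LAR - NOR: 4+6+22+2+24 = 58
Cheapest is IVY - JCT - LAR - NOR at $36.

$36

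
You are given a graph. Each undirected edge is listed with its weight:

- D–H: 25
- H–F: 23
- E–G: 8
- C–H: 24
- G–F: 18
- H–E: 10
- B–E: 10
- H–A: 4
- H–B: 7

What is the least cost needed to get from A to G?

22

Running Dijkstra from A:
A: 0
H: 4  (via A)
B: 11  (via H)
E: 14  (via H)
G: 22  (via E)
Shortest route: A → H → E → G = 22.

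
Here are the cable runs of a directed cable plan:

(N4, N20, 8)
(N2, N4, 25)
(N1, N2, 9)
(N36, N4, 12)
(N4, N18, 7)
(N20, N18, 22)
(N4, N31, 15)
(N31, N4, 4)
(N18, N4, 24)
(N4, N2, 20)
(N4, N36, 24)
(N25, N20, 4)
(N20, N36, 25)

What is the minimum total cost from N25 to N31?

Running Dijkstra from N25:
N25: 0
N20: 4  (via N25)
N18: 26  (via N20)
N36: 29  (via N20)
N4: 41  (via N36)
N31: 56  (via N4)
Shortest route: N25 → N20 → N36 → N4 → N31 = 56.

56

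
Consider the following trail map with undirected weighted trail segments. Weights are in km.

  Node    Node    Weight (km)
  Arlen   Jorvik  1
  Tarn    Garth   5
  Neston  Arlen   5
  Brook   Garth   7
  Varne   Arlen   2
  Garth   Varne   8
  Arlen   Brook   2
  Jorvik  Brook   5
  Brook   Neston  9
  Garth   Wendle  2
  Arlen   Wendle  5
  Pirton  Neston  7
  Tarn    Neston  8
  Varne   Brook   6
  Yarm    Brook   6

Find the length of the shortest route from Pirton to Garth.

Candidate routes:
Pirton → Neston → Arlen → Wendle → Garth: 7+5+5+2 = 19
Pirton → Neston → Arlen → Brook → Garth: 7+5+2+7 = 21
Pirton → Neston → Arlen → Varne → Garth: 7+5+2+8 = 22
Pirton → Neston → Tarn → Garth: 7+8+5 = 20
Cheapest is Pirton → Neston → Arlen → Wendle → Garth at 19 km.

19 km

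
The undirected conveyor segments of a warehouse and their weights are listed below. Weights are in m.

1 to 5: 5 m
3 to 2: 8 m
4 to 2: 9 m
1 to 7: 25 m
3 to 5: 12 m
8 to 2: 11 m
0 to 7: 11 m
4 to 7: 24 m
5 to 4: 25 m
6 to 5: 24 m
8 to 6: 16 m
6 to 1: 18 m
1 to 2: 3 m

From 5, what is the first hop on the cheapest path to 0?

Candidate routes:
5–3–2–1–7–0: 12+8+3+25+11 = 59
5–4–7–0: 25+24+11 = 60
5–1–2–4–7–0: 5+3+9+24+11 = 52
5–1–7–0: 5+25+11 = 41
The minimum is 41 m via 5–1–7–0.
So from 5 the first move is to 1.

1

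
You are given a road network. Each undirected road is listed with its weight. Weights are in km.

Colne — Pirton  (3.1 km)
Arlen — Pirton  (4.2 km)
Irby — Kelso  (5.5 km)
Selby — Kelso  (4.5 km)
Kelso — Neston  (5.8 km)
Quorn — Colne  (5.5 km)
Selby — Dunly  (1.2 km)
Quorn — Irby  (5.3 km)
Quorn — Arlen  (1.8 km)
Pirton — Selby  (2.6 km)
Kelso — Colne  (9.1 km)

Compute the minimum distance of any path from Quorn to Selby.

Enumerating some paths:
Quorn–Colne–Pirton–Selby: 5.5+3.1+2.6 = 11.2
Quorn–Arlen–Pirton–Selby: 1.8+4.2+2.6 = 8.6
Cheapest is Quorn–Arlen–Pirton–Selby at 8.6 km.

8.6 km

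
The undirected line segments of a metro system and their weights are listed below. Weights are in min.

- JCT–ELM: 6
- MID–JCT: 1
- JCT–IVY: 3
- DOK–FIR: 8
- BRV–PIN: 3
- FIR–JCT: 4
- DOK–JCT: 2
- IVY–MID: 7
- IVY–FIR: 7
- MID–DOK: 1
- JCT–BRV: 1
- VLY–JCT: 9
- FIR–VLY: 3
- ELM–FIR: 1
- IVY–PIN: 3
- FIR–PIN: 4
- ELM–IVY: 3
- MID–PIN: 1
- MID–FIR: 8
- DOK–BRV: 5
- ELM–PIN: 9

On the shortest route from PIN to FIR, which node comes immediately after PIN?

FIR

Compare a few routes:
PIN → MID → JCT → FIR: 1+1+4 = 6
PIN → BRV → JCT → FIR: 3+1+4 = 8
PIN → IVY → ELM → FIR: 3+3+1 = 7
PIN → FIR: 4 = 4
Cheapest is PIN → FIR at 4 min.
So from PIN the first move is to FIR.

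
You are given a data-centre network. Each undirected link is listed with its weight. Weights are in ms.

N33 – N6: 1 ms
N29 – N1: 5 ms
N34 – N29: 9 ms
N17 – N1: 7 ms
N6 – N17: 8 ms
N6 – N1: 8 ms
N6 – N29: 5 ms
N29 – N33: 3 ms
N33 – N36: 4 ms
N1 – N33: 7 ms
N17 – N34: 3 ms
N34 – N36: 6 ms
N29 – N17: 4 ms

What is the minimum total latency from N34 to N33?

10 ms

Compare a few routes:
N34–N17–N6–N33: 3+8+1 = 12
N34–N36–N33: 6+4 = 10
N34–N29–N33: 9+3 = 12
The minimum is 10 ms via N34–N36–N33.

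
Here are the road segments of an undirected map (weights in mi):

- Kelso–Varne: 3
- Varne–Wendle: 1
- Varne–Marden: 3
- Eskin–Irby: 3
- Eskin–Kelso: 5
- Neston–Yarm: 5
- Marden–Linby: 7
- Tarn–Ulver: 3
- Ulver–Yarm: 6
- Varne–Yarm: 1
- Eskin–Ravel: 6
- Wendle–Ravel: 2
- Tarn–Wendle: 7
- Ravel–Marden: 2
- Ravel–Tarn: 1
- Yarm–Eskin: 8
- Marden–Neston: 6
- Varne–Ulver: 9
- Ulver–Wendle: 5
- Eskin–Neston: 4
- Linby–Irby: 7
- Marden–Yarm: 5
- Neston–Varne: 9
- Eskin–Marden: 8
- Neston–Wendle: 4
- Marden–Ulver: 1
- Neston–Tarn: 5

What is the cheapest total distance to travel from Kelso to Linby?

Enumerating some paths:
Kelso–Eskin–Irby–Linby: 5+3+7 = 15
Kelso–Varne–Marden–Linby: 3+3+7 = 13
Kelso–Varne–Wendle–Ravel–Marden–Linby: 3+1+2+2+7 = 15
The minimum is 13 mi via Kelso–Varne–Marden–Linby.

13 mi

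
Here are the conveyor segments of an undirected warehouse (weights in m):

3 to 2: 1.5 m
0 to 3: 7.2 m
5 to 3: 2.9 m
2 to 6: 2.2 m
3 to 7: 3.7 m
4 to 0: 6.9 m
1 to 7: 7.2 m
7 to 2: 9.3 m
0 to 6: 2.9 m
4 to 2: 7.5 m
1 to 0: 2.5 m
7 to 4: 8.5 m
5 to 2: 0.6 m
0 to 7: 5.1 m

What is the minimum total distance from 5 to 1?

8.2 m

Enumerating some paths:
5–2–6–0–1: 0.6+2.2+2.9+2.5 = 8.2
5–3–2–6–0–1: 2.9+1.5+2.2+2.9+2.5 = 12
5–2–3–0–1: 0.6+1.5+7.2+2.5 = 11.8
The minimum is 8.2 m via 5–2–6–0–1.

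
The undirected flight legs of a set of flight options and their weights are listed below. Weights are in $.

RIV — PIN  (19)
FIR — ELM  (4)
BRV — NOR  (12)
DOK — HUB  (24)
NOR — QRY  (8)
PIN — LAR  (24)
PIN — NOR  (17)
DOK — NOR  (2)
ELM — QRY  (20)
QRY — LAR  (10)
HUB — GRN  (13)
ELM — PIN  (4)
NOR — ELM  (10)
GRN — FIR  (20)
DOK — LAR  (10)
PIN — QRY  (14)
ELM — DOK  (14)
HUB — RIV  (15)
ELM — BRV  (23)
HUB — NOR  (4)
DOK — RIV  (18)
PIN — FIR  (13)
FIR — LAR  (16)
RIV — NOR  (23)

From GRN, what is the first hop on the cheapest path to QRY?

Candidate routes:
GRN - HUB - NOR - DOK - LAR - QRY: 13+4+2+10+10 = 39
GRN - HUB - NOR - QRY: 13+4+8 = 25
Cheapest is GRN - HUB - NOR - QRY at $25.
So from GRN the first move is to HUB.

HUB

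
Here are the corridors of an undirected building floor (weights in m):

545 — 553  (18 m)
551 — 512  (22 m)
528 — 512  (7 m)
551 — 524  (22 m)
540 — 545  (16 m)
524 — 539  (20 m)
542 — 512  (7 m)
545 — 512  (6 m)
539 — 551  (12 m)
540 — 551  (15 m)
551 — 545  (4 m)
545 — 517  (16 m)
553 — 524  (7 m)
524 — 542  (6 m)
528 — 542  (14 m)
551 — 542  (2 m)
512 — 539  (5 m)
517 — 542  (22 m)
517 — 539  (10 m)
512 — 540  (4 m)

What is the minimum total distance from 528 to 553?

Compare a few routes:
528 → 512 → 545 → 553: 7+6+18 = 31
528 → 542 → 524 → 553: 14+6+7 = 27
The minimum is 27 m via 528 → 542 → 524 → 553.

27 m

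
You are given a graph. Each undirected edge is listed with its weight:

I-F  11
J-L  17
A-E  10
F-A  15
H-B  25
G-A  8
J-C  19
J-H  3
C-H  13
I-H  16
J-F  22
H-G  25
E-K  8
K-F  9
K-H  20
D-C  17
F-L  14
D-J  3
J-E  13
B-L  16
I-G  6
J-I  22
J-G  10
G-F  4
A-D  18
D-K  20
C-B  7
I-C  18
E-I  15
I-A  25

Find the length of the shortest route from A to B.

Shortest distances from A:
A: 0
G: 8  (via A)
E: 10  (via A)
F: 12  (via G)
I: 14  (via G)
D: 18  (via A)
J: 18  (via G)
K: 18  (via E)
H: 21  (via J)
L: 26  (via F)
C: 32  (via I)
B: 39  (via C)
Shortest route: A → G → I → C → B = 39.

39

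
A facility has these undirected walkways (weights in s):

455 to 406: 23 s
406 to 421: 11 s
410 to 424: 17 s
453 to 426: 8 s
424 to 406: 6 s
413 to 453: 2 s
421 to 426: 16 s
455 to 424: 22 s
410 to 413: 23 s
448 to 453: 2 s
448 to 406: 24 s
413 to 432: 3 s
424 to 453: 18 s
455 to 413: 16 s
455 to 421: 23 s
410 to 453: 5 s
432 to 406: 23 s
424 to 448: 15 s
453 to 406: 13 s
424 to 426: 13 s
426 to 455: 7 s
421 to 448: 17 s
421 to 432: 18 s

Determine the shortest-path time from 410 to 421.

Shortest distances from 410:
410: 0
453: 5  (via 410)
413: 7  (via 453)
448: 7  (via 453)
432: 10  (via 413)
426: 13  (via 453)
424: 17  (via 410)
406: 18  (via 453)
455: 20  (via 426)
421: 24  (via 448)
Shortest route: 410–453–448–421 = 24 s.

24 s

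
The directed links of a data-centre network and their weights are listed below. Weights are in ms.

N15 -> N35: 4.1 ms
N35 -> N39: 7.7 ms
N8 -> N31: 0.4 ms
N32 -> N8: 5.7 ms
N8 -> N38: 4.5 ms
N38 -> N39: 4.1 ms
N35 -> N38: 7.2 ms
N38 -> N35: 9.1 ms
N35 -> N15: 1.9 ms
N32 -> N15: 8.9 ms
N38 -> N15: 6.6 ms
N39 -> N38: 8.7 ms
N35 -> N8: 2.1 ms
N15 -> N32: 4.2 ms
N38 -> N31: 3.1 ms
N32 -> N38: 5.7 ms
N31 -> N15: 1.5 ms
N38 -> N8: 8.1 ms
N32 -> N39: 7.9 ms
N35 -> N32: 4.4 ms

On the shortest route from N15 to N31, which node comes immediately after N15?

Candidate routes:
N15 - N35 - N8 - N31: 4.1+2.1+0.4 = 6.6
N15 - N32 - N38 - N31: 4.2+5.7+3.1 = 13
N15 - N32 - N8 - N31: 4.2+5.7+0.4 = 10.3
The minimum is 6.6 ms via N15 - N35 - N8 - N31.
So from N15 the first move is to N35.

N35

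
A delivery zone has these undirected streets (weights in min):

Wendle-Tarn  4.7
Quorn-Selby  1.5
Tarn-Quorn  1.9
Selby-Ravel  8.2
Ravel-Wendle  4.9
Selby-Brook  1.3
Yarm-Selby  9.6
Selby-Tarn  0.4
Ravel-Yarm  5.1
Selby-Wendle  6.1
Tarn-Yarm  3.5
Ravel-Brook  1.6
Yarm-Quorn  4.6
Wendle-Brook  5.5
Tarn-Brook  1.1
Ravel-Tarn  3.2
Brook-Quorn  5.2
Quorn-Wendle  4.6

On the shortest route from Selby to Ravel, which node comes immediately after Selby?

Brook

Compare a few routes:
Selby - Tarn - Ravel: 0.4+3.2 = 3.6
Selby - Brook - Ravel: 1.3+1.6 = 2.9
Selby - Tarn - Brook - Ravel: 0.4+1.1+1.6 = 3.1
Cheapest is Selby - Brook - Ravel at 2.9 min.
So from Selby the first move is to Brook.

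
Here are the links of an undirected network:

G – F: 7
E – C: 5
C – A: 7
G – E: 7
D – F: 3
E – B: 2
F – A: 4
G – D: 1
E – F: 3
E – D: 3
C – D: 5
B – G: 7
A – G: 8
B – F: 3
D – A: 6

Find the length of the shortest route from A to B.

7

Candidate routes:
A–F–E–B: 4+3+2 = 9
A–D–E–B: 6+3+2 = 11
A–F–B: 4+3 = 7
The minimum is 7 via A–F–B.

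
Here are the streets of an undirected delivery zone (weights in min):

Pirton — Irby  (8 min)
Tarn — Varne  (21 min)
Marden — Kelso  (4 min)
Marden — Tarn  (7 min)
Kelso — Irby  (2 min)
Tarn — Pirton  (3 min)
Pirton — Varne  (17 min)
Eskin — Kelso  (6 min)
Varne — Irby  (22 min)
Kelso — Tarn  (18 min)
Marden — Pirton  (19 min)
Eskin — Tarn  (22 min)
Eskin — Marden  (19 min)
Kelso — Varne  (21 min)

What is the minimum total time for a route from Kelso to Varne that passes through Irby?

Best Kelso to Irby: Kelso–Irby costing 2
Shortest Irby→Varne: Irby–Varne = 22
Total via Irby: 2 + 22 = 24 min.

24 min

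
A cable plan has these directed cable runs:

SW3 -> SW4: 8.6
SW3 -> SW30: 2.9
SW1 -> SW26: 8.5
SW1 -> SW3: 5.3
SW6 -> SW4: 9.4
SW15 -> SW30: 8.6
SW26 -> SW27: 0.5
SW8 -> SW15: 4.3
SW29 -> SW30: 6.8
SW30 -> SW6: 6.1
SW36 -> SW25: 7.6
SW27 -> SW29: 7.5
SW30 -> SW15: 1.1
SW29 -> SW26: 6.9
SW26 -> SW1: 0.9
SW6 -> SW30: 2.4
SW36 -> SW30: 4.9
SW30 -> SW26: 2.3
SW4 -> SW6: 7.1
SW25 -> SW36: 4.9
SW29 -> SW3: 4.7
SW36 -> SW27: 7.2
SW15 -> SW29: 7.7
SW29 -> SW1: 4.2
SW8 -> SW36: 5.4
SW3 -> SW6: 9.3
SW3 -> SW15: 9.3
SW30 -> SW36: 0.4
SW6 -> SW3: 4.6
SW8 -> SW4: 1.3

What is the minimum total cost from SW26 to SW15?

10.2

Settle nodes by increasing distance from SW26:
SW26: 0
SW27: 0.5  (via SW26)
SW1: 0.9  (via SW26)
SW3: 6.2  (via SW1)
SW29: 8  (via SW27)
SW30: 9.1  (via SW3)
SW36: 9.5  (via SW30)
SW15: 10.2  (via SW30)
Shortest route: SW26 → SW1 → SW3 → SW30 → SW15 = 10.2.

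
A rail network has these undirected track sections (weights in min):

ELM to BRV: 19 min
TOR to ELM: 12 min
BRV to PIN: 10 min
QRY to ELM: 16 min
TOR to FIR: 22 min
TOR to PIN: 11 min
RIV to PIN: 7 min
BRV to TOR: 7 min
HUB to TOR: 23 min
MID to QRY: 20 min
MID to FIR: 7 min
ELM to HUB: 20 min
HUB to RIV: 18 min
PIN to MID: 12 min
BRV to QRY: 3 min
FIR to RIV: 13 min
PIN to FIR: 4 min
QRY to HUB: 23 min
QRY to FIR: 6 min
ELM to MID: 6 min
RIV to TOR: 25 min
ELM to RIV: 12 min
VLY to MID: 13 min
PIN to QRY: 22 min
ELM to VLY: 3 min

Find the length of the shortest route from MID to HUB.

26 min

Settle nodes by increasing distance from MID:
MID: 0
ELM: 6  (via MID)
FIR: 7  (via MID)
VLY: 9  (via ELM)
PIN: 11  (via FIR)
QRY: 13  (via FIR)
BRV: 16  (via QRY)
RIV: 18  (via ELM)
TOR: 18  (via ELM)
HUB: 26  (via ELM)
Shortest route: MID–ELM–HUB = 26 min.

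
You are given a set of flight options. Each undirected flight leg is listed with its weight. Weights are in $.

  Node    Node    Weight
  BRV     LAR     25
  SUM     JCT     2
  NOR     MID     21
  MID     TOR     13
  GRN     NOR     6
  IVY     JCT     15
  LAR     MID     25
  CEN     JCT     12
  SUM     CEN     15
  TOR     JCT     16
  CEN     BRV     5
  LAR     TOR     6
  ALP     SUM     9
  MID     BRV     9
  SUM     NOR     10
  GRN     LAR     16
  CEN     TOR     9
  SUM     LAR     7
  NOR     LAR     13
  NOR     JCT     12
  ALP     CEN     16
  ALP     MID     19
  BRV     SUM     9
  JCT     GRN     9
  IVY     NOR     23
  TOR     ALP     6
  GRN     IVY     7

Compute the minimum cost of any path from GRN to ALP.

Candidate routes:
GRN–JCT–SUM–ALP: 9+2+9 = 20
GRN–NOR–SUM–ALP: 6+10+9 = 25
The minimum is $20 via GRN–JCT–SUM–ALP.

$20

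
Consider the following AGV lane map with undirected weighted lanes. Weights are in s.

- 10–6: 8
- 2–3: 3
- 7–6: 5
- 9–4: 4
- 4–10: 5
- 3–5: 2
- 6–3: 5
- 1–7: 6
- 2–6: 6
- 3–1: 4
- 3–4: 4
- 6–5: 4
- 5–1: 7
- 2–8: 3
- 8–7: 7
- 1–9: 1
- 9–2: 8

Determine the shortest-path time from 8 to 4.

10 s

Shortest distances from 8:
8: 0
2: 3  (via 8)
3: 6  (via 2)
7: 7  (via 8)
5: 8  (via 3)
6: 9  (via 2)
1: 10  (via 3)
4: 10  (via 3)
Shortest route: 8–2–3–4 = 10 s.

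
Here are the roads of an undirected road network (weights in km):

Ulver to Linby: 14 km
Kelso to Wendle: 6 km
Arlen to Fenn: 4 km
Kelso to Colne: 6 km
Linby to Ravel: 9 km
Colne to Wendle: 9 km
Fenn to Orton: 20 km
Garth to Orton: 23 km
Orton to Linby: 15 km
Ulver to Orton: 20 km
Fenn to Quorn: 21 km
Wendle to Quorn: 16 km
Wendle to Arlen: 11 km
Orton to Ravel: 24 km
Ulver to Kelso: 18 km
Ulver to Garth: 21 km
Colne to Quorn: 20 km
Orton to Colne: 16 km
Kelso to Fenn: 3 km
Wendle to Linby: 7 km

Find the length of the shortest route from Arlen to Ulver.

Compare a few routes:
Arlen–Fenn–Kelso–Ulver: 4+3+18 = 25
Arlen–Wendle–Linby–Ulver: 11+7+14 = 32
The minimum is 25 km via Arlen–Fenn–Kelso–Ulver.

25 km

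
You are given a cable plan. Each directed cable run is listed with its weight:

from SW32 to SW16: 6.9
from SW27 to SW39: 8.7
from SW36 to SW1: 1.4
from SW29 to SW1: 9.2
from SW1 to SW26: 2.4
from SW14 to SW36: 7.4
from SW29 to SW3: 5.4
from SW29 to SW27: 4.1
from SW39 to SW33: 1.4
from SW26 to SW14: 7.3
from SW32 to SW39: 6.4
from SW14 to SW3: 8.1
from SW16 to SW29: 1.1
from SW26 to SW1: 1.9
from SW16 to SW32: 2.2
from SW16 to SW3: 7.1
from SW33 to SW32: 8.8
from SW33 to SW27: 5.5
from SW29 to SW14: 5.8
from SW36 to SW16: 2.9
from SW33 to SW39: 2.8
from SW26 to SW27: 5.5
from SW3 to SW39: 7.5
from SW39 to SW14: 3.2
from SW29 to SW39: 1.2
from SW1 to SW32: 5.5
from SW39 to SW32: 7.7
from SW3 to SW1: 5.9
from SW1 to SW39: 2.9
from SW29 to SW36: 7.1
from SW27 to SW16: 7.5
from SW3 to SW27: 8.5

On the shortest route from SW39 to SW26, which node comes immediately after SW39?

SW14

Candidate routes:
SW39–SW14–SW36–SW1–SW26: 3.2+7.4+1.4+2.4 = 14.4
SW39–SW14–SW3–SW1–SW26: 3.2+8.1+5.9+2.4 = 19.6
Cheapest is SW39–SW14–SW36–SW1–SW26 at 14.4.
So from SW39 the first move is to SW14.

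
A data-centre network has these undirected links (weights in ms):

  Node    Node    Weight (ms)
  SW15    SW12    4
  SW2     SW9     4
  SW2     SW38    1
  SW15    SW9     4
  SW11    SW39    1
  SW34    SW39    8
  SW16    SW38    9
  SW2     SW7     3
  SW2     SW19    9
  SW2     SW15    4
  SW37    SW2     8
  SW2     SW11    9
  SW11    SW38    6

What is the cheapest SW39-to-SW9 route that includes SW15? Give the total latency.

Shortest SW39→SW15: SW39 → SW11 → SW38 → SW2 → SW15 = 12
Best SW15 to SW9: SW15 → SW9 costing 4
Total via SW15: 12 + 4 = 16 ms.

16 ms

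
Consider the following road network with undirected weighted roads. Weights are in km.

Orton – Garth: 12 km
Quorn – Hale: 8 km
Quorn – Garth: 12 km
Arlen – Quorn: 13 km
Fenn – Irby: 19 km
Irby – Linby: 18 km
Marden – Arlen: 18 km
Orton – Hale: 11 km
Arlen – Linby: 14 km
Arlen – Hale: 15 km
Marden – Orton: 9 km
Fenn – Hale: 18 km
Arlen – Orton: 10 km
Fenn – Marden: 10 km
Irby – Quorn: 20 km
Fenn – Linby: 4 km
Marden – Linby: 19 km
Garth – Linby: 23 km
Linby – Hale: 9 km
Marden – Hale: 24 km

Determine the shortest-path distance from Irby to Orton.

Shortest distances from Irby:
Irby: 0
Linby: 18  (via Irby)
Fenn: 19  (via Irby)
Quorn: 20  (via Irby)
Hale: 27  (via Linby)
Marden: 29  (via Fenn)
Arlen: 32  (via Linby)
Garth: 32  (via Quorn)
Orton: 38  (via Hale)
Shortest route: Irby → Linby → Hale → Orton = 38 km.

38 km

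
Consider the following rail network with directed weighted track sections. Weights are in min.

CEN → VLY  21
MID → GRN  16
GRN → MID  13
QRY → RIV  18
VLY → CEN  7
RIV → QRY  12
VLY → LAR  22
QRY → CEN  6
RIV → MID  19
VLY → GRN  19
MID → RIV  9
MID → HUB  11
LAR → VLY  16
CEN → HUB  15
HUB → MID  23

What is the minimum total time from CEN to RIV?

Running Dijkstra from CEN:
CEN: 0
HUB: 15  (via CEN)
VLY: 21  (via CEN)
MID: 38  (via HUB)
GRN: 40  (via VLY)
LAR: 43  (via VLY)
RIV: 47  (via MID)
Shortest route: CEN–HUB–MID–RIV = 47 min.

47 min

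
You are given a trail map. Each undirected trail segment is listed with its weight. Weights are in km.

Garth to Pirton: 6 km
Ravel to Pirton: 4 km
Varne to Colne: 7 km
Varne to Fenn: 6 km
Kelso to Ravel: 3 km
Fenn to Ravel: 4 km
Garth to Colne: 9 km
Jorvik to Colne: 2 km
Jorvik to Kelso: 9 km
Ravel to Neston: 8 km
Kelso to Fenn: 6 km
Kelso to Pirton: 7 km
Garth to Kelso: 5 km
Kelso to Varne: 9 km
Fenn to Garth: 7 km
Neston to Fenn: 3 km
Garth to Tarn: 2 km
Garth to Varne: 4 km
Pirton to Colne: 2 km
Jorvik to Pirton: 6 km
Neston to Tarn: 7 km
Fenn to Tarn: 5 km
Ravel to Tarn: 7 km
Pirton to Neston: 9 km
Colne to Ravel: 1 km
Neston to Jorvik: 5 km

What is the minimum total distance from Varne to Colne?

Enumerating some paths:
Varne → Colne: 7 = 7
Varne → Fenn → Ravel → Colne: 6+4+1 = 11
Varne → Garth → Pirton → Colne: 4+6+2 = 12
Cheapest is Varne → Colne at 7 km.

7 km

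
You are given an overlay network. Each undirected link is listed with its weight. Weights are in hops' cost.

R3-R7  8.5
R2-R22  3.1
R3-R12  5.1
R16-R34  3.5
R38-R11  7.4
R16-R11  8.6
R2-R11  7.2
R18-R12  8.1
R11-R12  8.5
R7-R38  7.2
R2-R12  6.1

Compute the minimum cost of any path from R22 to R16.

18.9 hops' cost

Compare a few routes:
R22 → R2 → R11 → R16: 3.1+7.2+8.6 = 18.9
R22 → R2 → R12 → R11 → R16: 3.1+6.1+8.5+8.6 = 26.3
R22 → R2 → R12 → R3 → R7 → R38 → R11 → R16: 3.1+6.1+5.1+8.5+7.2+7.4+8.6 = 46
Cheapest is R22 → R2 → R11 → R16 at 18.9 hops' cost.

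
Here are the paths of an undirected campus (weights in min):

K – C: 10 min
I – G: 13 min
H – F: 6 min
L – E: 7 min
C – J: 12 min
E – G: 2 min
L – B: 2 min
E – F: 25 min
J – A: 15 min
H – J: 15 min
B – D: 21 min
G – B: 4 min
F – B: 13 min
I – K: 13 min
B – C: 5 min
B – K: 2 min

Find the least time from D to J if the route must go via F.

55 min

Shortest D→F: D–B–F = 34
Best F to J: F–H–J costing 21
Total via F: 34 + 21 = 55 min.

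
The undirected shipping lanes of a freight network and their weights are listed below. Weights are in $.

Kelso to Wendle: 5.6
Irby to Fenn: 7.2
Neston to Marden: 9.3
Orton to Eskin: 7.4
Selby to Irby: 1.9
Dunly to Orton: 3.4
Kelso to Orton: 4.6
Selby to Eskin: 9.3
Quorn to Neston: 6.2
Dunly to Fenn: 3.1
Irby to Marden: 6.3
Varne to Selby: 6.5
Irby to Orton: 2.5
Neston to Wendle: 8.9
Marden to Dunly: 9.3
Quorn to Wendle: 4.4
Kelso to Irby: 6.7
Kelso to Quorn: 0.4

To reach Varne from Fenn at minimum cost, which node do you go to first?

Irby

Candidate routes:
Fenn → Dunly → Orton → Irby → Selby → Varne: 3.1+3.4+2.5+1.9+6.5 = 17.4
Fenn → Irby → Selby → Varne: 7.2+1.9+6.5 = 15.6
Fenn → Dunly → Orton → Kelso → Irby → Selby → Varne: 3.1+3.4+4.6+6.7+1.9+6.5 = 26.2
Fenn → Dunly → Marden → Irby → Selby → Varne: 3.1+9.3+6.3+1.9+6.5 = 27.1
Cheapest is Fenn → Irby → Selby → Varne at $15.6.
So from Fenn the first move is to Irby.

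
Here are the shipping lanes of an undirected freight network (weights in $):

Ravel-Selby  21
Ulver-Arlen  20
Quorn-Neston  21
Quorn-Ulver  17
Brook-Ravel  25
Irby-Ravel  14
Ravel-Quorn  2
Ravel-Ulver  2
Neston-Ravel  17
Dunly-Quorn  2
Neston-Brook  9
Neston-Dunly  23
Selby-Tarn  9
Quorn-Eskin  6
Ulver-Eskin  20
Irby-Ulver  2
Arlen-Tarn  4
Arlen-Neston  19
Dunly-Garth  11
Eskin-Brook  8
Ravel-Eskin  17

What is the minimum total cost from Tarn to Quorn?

Settle nodes by increasing distance from Tarn:
Tarn: 0
Arlen: 4  (via Tarn)
Selby: 9  (via Tarn)
Neston: 23  (via Arlen)
Ulver: 24  (via Arlen)
Irby: 26  (via Ulver)
Ravel: 26  (via Ulver)
Quorn: 28  (via Ravel)
Shortest route: Tarn–Arlen–Ulver–Ravel–Quorn = $28.

$28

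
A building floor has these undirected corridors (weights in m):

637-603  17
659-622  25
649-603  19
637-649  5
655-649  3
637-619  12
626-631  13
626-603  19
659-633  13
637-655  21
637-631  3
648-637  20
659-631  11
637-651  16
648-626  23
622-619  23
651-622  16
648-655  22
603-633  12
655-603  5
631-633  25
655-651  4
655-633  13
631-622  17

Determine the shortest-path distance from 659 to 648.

34 m

Candidate routes:
659 → 631 → 637 → 649 → 655 → 648: 11+3+5+3+22 = 44
659 → 631 → 637 → 648: 11+3+20 = 34
The minimum is 34 m via 659 → 631 → 637 → 648.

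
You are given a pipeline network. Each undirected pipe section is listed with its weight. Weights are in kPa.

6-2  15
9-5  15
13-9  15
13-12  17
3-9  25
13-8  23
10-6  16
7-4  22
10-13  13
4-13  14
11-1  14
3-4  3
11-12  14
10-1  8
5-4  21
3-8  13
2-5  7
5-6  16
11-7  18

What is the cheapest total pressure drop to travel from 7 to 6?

Enumerating some paths:
7 - 4 - 5 - 6: 22+21+16 = 59
7 - 11 - 1 - 10 - 6: 18+14+8+16 = 56
The minimum is 56 kPa via 7 - 11 - 1 - 10 - 6.

56 kPa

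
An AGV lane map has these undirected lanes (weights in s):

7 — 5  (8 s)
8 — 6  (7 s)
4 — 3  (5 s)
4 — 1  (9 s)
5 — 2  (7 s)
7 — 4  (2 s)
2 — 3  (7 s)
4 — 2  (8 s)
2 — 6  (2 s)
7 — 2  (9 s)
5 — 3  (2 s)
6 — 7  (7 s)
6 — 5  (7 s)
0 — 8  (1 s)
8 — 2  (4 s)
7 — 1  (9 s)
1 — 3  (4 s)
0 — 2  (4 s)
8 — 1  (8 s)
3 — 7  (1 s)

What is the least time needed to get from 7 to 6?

Enumerating some paths:
7 - 3 - 5 - 6: 1+2+7 = 10
7 - 6: 7 = 7
Cheapest is 7 - 6 at 7 s.

7 s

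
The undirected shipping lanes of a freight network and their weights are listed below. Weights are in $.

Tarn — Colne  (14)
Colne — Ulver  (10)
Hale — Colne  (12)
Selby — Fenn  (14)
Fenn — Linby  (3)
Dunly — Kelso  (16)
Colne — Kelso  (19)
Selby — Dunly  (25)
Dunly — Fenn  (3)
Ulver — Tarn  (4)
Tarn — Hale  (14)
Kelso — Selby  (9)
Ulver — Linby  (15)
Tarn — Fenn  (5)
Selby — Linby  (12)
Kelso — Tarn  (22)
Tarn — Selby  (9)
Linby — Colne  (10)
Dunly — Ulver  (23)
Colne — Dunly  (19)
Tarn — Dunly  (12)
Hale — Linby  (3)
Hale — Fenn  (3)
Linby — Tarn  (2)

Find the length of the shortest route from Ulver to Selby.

Shortest distances from Ulver:
Ulver: 0
Tarn: 4  (via Ulver)
Linby: 6  (via Tarn)
Hale: 9  (via Linby)
Fenn: 9  (via Tarn)
Colne: 10  (via Ulver)
Dunly: 12  (via Fenn)
Selby: 13  (via Tarn)
Shortest route: Ulver–Tarn–Selby = $13.

$13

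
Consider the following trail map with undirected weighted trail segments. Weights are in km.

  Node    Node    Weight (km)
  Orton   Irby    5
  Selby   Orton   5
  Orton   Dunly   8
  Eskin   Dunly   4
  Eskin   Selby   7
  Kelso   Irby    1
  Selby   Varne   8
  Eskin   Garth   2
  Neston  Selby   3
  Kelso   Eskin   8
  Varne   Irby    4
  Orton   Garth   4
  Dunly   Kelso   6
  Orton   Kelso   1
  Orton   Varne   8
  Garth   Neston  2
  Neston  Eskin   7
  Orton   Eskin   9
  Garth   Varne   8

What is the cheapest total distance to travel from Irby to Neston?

8 km

Running Dijkstra from Irby:
Irby: 0
Kelso: 1  (via Irby)
Orton: 2  (via Kelso)
Varne: 4  (via Irby)
Garth: 6  (via Orton)
Selby: 7  (via Orton)
Dunly: 7  (via Kelso)
Neston: 8  (via Garth)
Shortest route: Irby–Kelso–Orton–Garth–Neston = 8 km.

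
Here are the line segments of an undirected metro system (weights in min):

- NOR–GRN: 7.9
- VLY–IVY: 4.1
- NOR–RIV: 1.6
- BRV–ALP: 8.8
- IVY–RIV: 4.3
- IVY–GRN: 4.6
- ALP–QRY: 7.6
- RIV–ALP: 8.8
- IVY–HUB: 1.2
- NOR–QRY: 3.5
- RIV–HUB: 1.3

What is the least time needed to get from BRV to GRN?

Candidate routes:
BRV → ALP → RIV → IVY → GRN: 8.8+8.8+4.3+4.6 = 26.5
BRV → ALP → RIV → HUB → IVY → GRN: 8.8+8.8+1.3+1.2+4.6 = 24.7
Cheapest is BRV → ALP → RIV → HUB → IVY → GRN at 24.7 min.

24.7 min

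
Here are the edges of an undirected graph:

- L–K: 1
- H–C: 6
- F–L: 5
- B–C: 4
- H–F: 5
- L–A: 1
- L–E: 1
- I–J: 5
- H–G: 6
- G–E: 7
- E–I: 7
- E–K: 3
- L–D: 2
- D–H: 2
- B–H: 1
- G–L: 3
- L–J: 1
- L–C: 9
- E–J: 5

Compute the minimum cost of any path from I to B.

11

Settle nodes by increasing distance from I:
I: 0
J: 5  (via I)
L: 6  (via J)
A: 7  (via L)
E: 7  (via I)
K: 7  (via L)
D: 8  (via L)
G: 9  (via L)
H: 10  (via D)
B: 11  (via H)
Shortest route: I–J–L–D–H–B = 11.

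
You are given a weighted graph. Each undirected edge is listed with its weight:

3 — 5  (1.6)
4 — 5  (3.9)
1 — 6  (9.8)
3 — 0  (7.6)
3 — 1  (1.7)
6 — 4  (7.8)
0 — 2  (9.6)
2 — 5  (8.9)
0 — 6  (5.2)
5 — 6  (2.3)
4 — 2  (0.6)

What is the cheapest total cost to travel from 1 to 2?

7.8

Settle nodes by increasing distance from 1:
1: 0
3: 1.7  (via 1)
5: 3.3  (via 3)
6: 5.6  (via 5)
4: 7.2  (via 5)
2: 7.8  (via 4)
Shortest route: 1 → 3 → 5 → 4 → 2 = 7.8.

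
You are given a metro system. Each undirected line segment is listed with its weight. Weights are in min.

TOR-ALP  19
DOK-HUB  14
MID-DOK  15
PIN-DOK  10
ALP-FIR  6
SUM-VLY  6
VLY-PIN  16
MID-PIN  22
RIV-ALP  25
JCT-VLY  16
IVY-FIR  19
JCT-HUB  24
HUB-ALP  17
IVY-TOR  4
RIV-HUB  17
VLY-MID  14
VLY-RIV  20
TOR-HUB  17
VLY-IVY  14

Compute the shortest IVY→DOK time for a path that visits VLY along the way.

Shortest IVY→VLY: IVY → VLY = 14
Shortest VLY→DOK: VLY → PIN → DOK = 26
Total via VLY: 14 + 26 = 40 min.

40 min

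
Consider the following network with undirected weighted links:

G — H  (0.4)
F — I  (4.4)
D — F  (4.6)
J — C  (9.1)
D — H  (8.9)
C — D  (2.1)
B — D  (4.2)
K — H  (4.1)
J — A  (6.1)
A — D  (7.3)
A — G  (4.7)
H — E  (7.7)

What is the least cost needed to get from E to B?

Running Dijkstra from E:
E: 0
H: 7.7  (via E)
G: 8.1  (via H)
K: 11.8  (via H)
A: 12.8  (via G)
D: 16.6  (via H)
C: 18.7  (via D)
J: 18.9  (via A)
B: 20.8  (via D)
Shortest route: E–H–D–B = 20.8.

20.8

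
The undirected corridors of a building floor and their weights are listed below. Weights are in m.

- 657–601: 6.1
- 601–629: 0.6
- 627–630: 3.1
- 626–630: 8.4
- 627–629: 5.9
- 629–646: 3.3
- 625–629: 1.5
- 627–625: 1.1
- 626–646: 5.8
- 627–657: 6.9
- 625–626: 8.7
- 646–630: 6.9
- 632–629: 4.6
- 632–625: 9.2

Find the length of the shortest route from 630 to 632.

Settle nodes by increasing distance from 630:
630: 0
627: 3.1  (via 630)
625: 4.2  (via 627)
629: 5.7  (via 625)
601: 6.3  (via 629)
646: 6.9  (via 630)
626: 8.4  (via 630)
657: 10  (via 627)
632: 10.3  (via 629)
Shortest route: 630 → 627 → 625 → 629 → 632 = 10.3 m.

10.3 m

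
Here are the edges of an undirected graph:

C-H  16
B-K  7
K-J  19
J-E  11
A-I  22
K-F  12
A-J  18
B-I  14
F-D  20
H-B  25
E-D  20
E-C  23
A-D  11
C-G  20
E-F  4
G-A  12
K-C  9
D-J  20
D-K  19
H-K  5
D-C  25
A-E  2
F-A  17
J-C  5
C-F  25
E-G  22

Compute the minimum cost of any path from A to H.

23

Compare a few routes:
A → E → F → K → H: 2+4+12+5 = 23
A → E → J → C → K → H: 2+11+5+9+5 = 32
A → E → J → C → H: 2+11+5+16 = 34
Cheapest is A → E → F → K → H at 23.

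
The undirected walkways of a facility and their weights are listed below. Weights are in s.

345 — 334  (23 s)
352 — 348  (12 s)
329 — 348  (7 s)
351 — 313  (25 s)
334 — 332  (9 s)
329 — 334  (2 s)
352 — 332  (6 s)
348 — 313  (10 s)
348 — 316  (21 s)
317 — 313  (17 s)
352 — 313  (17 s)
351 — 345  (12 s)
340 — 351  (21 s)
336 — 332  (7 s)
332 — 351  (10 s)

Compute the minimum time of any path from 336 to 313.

Compare a few routes:
336 - 332 - 334 - 329 - 348 - 313: 7+9+2+7+10 = 35
336 - 332 - 352 - 313: 7+6+17 = 30
336 - 332 - 351 - 313: 7+10+25 = 42
336 - 332 - 352 - 348 - 313: 7+6+12+10 = 35
Cheapest is 336 - 332 - 352 - 313 at 30 s.

30 s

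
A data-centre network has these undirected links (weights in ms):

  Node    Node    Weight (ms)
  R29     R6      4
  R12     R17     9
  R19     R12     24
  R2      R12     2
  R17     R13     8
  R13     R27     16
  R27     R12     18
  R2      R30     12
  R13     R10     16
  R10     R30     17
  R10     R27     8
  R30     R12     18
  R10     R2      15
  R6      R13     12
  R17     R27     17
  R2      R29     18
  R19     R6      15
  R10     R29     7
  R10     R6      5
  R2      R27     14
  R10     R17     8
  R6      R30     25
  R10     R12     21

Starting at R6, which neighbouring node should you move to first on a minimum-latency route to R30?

R10

Enumerating some paths:
R6 - R30: 25 = 25
R6 - R29 - R10 - R30: 4+7+17 = 28
R6 - R10 - R2 - R30: 5+15+12 = 32
R6 - R10 - R30: 5+17 = 22
The minimum is 22 ms via R6 - R10 - R30.
So from R6 the first move is to R10.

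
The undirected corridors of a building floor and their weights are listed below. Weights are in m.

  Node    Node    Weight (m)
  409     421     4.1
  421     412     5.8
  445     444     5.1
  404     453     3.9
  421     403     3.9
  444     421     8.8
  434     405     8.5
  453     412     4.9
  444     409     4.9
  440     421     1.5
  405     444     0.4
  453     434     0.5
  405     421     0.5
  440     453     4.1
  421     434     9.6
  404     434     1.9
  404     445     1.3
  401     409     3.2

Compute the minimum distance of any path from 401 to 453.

Running Dijkstra from 401:
401: 0
409: 3.2  (via 401)
421: 7.3  (via 409)
405: 7.8  (via 421)
444: 8.1  (via 409)
440: 8.8  (via 421)
403: 11.2  (via 421)
453: 12.9  (via 440)
Shortest route: 401 → 409 → 421 → 440 → 453 = 12.9 m.

12.9 m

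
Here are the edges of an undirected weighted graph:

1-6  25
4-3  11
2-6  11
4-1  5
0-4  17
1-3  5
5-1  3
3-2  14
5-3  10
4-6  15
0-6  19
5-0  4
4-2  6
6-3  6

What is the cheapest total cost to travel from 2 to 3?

14

Running Dijkstra from 2:
2: 0
4: 6  (via 2)
1: 11  (via 4)
6: 11  (via 2)
3: 14  (via 2)
Shortest route: 2 → 3 = 14.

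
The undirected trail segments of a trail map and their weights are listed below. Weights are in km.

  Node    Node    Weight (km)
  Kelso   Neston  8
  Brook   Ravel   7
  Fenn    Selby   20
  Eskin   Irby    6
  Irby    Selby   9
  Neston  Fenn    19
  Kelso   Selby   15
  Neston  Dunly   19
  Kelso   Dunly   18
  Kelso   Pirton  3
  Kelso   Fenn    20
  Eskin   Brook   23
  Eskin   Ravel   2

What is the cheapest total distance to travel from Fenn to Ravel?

37 km

Candidate routes:
Fenn–Selby–Irby–Eskin–Ravel: 20+9+6+2 = 37
Fenn–Kelso–Selby–Irby–Eskin–Ravel: 20+15+9+6+2 = 52
Fenn–Neston–Kelso–Selby–Irby–Eskin–Ravel: 19+8+15+9+6+2 = 59
The minimum is 37 km via Fenn–Selby–Irby–Eskin–Ravel.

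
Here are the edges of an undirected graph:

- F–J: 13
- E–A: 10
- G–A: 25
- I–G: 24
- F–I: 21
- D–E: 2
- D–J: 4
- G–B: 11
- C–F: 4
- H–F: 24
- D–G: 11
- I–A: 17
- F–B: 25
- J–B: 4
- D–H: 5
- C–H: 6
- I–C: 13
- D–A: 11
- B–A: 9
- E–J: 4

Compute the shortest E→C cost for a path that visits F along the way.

21

Best E to F: E–J–F costing 17
Shortest F→C: F–C = 4
Total via F: 17 + 4 = 21.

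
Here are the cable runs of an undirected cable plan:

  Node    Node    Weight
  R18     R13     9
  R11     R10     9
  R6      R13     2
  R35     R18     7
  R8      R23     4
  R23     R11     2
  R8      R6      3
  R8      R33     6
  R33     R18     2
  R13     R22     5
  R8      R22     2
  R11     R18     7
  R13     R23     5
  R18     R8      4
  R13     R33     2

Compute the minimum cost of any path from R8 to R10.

15

Enumerating some paths:
R8–R23–R11–R10: 4+2+9 = 15
R8–R18–R11–R10: 4+7+9 = 20
The minimum is 15 via R8–R23–R11–R10.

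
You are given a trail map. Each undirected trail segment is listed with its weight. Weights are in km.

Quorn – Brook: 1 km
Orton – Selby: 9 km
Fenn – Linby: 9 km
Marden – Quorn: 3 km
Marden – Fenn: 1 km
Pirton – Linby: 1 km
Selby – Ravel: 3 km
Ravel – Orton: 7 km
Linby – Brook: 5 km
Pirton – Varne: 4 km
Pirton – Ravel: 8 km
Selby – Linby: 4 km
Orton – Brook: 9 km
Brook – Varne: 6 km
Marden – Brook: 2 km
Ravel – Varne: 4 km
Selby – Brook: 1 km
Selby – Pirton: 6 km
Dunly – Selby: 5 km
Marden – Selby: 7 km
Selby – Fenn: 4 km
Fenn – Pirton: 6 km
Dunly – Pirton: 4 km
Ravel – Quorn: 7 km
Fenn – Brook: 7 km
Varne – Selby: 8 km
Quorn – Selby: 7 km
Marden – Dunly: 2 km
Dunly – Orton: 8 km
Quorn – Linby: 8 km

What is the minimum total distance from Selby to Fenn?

Enumerating some paths:
Selby → Brook → Fenn: 1+7 = 8
Selby → Fenn: 4 = 4
Selby → Brook → Quorn → Marden → Fenn: 1+1+3+1 = 6
The minimum is 4 km via Selby → Fenn.

4 km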